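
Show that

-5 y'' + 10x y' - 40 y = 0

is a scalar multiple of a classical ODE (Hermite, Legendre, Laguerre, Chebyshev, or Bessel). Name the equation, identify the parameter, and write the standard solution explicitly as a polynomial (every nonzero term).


All three coefficients share the factor -5; dividing through by -5 gives  y'' - 2x y' + 8 y = 0.
This matches the Hermite equation y'' - 2x y' + 2n y = 0 with 2n = 8, so n = 4; the polynomial solution is H_4(x).
With y = sum_k a_k x^k, matching x^k gives (k+2)(k+1) a_{k+2} = 2(k - n) a_k = 2(k - 4) a_k. The right side vanishes at k = 4, so the series with the parity of 4 terminates at degree 4.
Standard normalization: leading coefficient of H_n is 2^n, so a_4 = 2^4 = 16. Work downward with a_k = (k+1)(k+2) a_{k+2} / (2(k - n)):
  a_2 = (3)(4)(16) / (2(2 - 4)) = 192/(-4) = -48
  a_0 = (1)(2)(-48) / (2(0 - 4)) = -96/(-8) = 12
Hence H_4(x) = 16 x^4 - 48 x^2 + 12.

H_4(x); series = 16 x^4 - 48 x^2 + 12


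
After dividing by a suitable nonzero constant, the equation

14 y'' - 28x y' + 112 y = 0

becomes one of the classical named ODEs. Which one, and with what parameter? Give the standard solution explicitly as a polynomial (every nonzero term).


All three coefficients share the factor 14; dividing through by 14 gives  y'' - 2x y' + 8 y = 0.
This matches the Hermite equation y'' - 2x y' + 2n y = 0 with 2n = 8, so n = 4; the polynomial solution is H_4(x).
With y = sum_k a_k x^k, matching x^k gives (k+2)(k+1) a_{k+2} = 2(k - n) a_k = 2(k - 4) a_k. The right side vanishes at k = 4, so the series with the parity of 4 terminates at degree 4.
Standard normalization: leading coefficient of H_n is 2^n, so a_4 = 2^4 = 16. Work downward with a_k = (k+1)(k+2) a_{k+2} / (2(k - n)):
  a_2 = (3)(4)(16) / (2(2 - 4)) = 192/(-4) = -48
  a_0 = (1)(2)(-48) / (2(0 - 4)) = -96/(-8) = 12
Hence H_4(x) = 16 x^4 - 48 x^2 + 12.

H_4(x); series = 16 x^4 - 48 x^2 + 12


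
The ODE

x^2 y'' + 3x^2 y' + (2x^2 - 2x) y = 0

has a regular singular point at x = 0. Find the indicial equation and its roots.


Divide by x^2 to reach normal form y'' + P_1(x) y' + P_2(x) y = 0 with P_1(x) = 3 and P_2(x) = 2 - 2/x.
x = 0 is a singular point because the y-coefficient 2 - 2/x has a pole at x = 0.
It is a regular singular point because x P_1(x) = p(x) = 3x and x^2 P_2(x) = q(x) = 2x^2 - 2x are polynomials, hence analytic at x = 0.
p(0) = 0,  q(0) = 0.
Indicial equation: r(r-1) + p(0) r + q(0) = 0, i.e. r^2 + (p(0) - 1) r + q(0) = 0, i.e. r^2 - 1 r = 0.
Discriminant: (-1)^2 - 4(0) = 1, so r = (1 ± 1)/2.
Solving: r_1 = 1, r_2 = 0.

indicial: r^2 - 1 r = 0; roots r_1 = 1, r_2 = 0


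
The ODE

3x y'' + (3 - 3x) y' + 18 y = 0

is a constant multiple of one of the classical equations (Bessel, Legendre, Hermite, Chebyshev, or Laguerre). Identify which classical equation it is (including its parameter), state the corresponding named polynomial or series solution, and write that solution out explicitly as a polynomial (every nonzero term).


All three coefficients share the factor 3; dividing through by 3 gives  x y'' + (1 - x) y' + 6 y = 0.
This matches the Laguerre equation x y'' + (1 - x) y' + n y = 0 with n = 6; the polynomial solution is L_6(x).
With y = sum_k a_k x^k, matching x^k gives (k+1)k a_{k+1} + (k+1) a_{k+1} - k a_k + n a_k = 0, i.e. (k+1)^2 a_{k+1} = (k - n) a_k = (k - 6) a_k. The right side vanishes at k = 6, so the series terminates at degree 6.
Standard normalization L_n(0) = 1 gives a_0 = 1. Work upward with a_{k+1} = (k - 6) a_k / (k+1)^2:
  a_1 = (0 - 6)(1) / 1^2 = -6/1 = -6
  a_2 = (1 - 6)(-6) / 2^2 = 30/4 = 15/2
  a_3 = (2 - 6)(15/2) / 3^2 = -30/9 = -10/3
  a_4 = (3 - 6)(-10/3) / 4^2 = 10/16 = 5/8
  a_5 = (4 - 6)(5/8) / 5^2 = (-5/4)/25 = -1/20
  a_6 = (5 - 6)(-1/20) / 6^2 = (1/20)/36 = 1/720
Hence L_6(x) = x^6/720 - x^5/20 + 5 x^4/8 - 10 x^3/3 + 15 x^2/2 - 6 x + 1.

L_6(x); series = x^6/720 - x^5/20 + 5 x^4/8 - 10 x^3/3 + 15 x^2/2 - 6 x + 1


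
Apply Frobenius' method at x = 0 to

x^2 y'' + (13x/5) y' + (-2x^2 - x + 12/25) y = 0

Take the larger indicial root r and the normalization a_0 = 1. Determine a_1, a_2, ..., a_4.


Write in Frobenius form y'' + (p(x)/x) y' + (q(x)/x^2) y = 0:
  p(x) = 13/5,  q(x) = -2x^2 - x + 12/25.
Indicial equation: r(r-1) + (13/5) r + (12/25) = 0 -> roots r_1 = -2/5, r_2 = -6/5.
Take r = r_1 = -2/5. Let y(x) = x^r sum_{n>=0} a_n x^n with a_0 = 1.
Substitute y = x^r sum a_n x^n and match x^{r+n}. The recurrence is
  D(n) a_n - 1 a_{n-1} - 2 a_{n-2} = 0,  where D(n) = (r+n)(r+n-1) + (13/5)(r+n) + (12/25).
  a_n = [1 a_{n-1} + 2 a_{n-2}] / D(n).
Since the indicial polynomial factors as (r - r_1)(r - r_2), D(n) = (r_1 + n - r_1)(r_1 + n - r_2) = n(n + 4/5).
Evaluating step by step (a_0 = 1):
  n = 1: D(1) = 1(1 + 4/5) = 9/5; numerator = 1(1) = 1; a_1 = (1)/(9/5) = 5/9
  n = 2: D(2) = 2(2 + 4/5) = 28/5; numerator = 1(5/9) + 2(1) = 23/9; a_2 = (23/9)/(28/5) = 115/252
  n = 3: D(3) = 3(3 + 4/5) = 57/5; numerator = 1(115/252) + 2(5/9) = 395/252; a_3 = (395/252)/(57/5) = 1975/14364
  n = 4: D(4) = 4(4 + 4/5) = 96/5; numerator = 1(1975/14364) + 2(115/252) = 2155/2052; a_4 = (2155/2052)/(96/5) = 10775/196992

r = -2/5; a_0 = 1; a_1 = 5/9; a_2 = 115/252; a_3 = 1975/14364; a_4 = 10775/196992


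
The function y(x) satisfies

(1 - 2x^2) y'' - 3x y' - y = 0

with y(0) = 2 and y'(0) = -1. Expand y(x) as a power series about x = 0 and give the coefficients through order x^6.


Ansatz: y(x) = sum_{n>=0} a_n x^n, so y'(x) = sum_{n>=1} n a_n x^(n-1) and y''(x) = sum_{n>=2} n(n-1) a_n x^(n-2).
Substitute into P(x) y'' + Q(x) y' + R(x) y = 0 with P(x) = 1 - 2x^2, Q(x) = -3x, R(x) = -1, and match powers of x.
Initial conditions: a_0 = 2, a_1 = -1.
Setting the coefficient of each power of x to zero and solving order by order (substituting the coefficients already found):
  x^0: 2 a_2 - a_0 = 0  ->  2 a_2 = a_0 = 2  ->  a_2 = 1
  x^1: 6 a_3 - 4 a_1 = 0  ->  6 a_3 = 4 a_1 = -4  ->  a_3 = -2/3
  x^2: 12 a_4 - 11 a_2 = 0  ->  12 a_4 = 11 a_2 = 11  ->  a_4 = 11/12
  x^3: 20 a_5 - 22 a_3 = 0  ->  20 a_5 = 22 a_3 = -44/3  ->  a_5 = -11/15
  x^4: 30 a_6 - 37 a_4 = 0  ->  30 a_6 = 37 a_4 = 407/12  ->  a_6 = 407/360
Truncated series: y(x) = 2 - x + x^2 - (2/3) x^3 + (11/12) x^4 - (11/15) x^5 + (407/360) x^6 + O(x^7).

a_0 = 2; a_1 = -1; a_2 = 1; a_3 = -2/3; a_4 = 11/12; a_5 = -11/15; a_6 = 407/360


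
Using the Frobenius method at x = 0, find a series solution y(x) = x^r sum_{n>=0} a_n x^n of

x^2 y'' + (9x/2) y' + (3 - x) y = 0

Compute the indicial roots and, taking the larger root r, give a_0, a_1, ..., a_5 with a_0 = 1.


Write in Frobenius form y'' + (p(x)/x) y' + (q(x)/x^2) y = 0:
  p(x) = 9/2,  q(x) = 3 - x.
Indicial equation: r(r-1) + (9/2) r + (3) = 0 -> roots r_1 = -3/2, r_2 = -2.
Take r = r_1 = -3/2. Let y(x) = x^r sum_{n>=0} a_n x^n with a_0 = 1.
Substitute y = x^r sum a_n x^n and match x^{r+n}. The recurrence is
  D(n) a_n - 1 a_{n-1} = 0,  where D(n) = (r+n)(r+n-1) + (9/2)(r+n) + (3).
  a_n = 1 / D(n) * a_{n-1}.
Since the indicial polynomial factors as (r - r_1)(r - r_2), D(n) = (r_1 + n - r_1)(r_1 + n - r_2) = n(n + 1/2).
Evaluating step by step (a_0 = 1):
  n = 1: D(1) = 1(1 + 1/2) = 3/2; numerator = 1(1) = 1; a_1 = (1)/(3/2) = 2/3
  n = 2: D(2) = 2(2 + 1/2) = 5; numerator = 1(2/3) = 2/3; a_2 = (2/3)/(5) = 2/15
  n = 3: D(3) = 3(3 + 1/2) = 21/2; numerator = 1(2/15) = 2/15; a_3 = (2/15)/(21/2) = 4/315
  n = 4: D(4) = 4(4 + 1/2) = 18; numerator = 1(4/315) = 4/315; a_4 = (4/315)/(18) = 2/2835
  n = 5: D(5) = 5(5 + 1/2) = 55/2; numerator = 1(2/2835) = 2/2835; a_5 = (2/2835)/(55/2) = 4/155925

r = -3/2; a_0 = 1; a_1 = 2/3; a_2 = 2/15; a_3 = 4/315; a_4 = 2/2835; a_5 = 4/155925


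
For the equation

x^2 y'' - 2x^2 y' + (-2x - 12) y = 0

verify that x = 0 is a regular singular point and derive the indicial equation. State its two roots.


Divide by x^2 to reach normal form y'' + P_1(x) y' + P_2(x) y = 0 with P_1(x) = -2 and P_2(x) = -2/x - 12/x^2.
x = 0 is a singular point because the y-coefficient -2/x - 12/x^2 has a pole at x = 0.
It is a regular singular point because x P_1(x) = p(x) = -2x and x^2 P_2(x) = q(x) = -2x - 12 are polynomials, hence analytic at x = 0.
p(0) = 0,  q(0) = -12.
Indicial equation: r(r-1) + p(0) r + q(0) = 0, i.e. r^2 + (p(0) - 1) r + q(0) = 0, i.e. r^2 - 1 r - 12 = 0.
Discriminant: (-1)^2 - 4(-12) = 49, so r = (1 ± 7)/2.
Solving: r_1 = 4, r_2 = -3.

indicial: r^2 - 1 r - 12 = 0; roots r_1 = 4, r_2 = -3


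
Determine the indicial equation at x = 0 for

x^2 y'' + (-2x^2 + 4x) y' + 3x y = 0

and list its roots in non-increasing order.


Divide by x^2 to reach normal form y'' + P_1(x) y' + P_2(x) y = 0 with P_1(x) = -2 + 4/x and P_2(x) = 3/x.
x = 0 is a singular point because the y'-coefficient -2 + 4/x has a pole at x = 0 and the y-coefficient 3/x has a pole at x = 0.
It is a regular singular point because x P_1(x) = p(x) = 4 - 2x and x^2 P_2(x) = q(x) = 3x are polynomials, hence analytic at x = 0.
p(0) = 4,  q(0) = 0.
Indicial equation: r(r-1) + p(0) r + q(0) = 0, i.e. r^2 + (p(0) - 1) r + q(0) = 0, i.e. r^2 + 3 r = 0.
Discriminant: (3)^2 - 4(0) = 9, so r = (-3 ± 3)/2.
Solving: r_1 = 0, r_2 = -3.

indicial: r^2 + 3 r = 0; roots r_1 = 0, r_2 = -3


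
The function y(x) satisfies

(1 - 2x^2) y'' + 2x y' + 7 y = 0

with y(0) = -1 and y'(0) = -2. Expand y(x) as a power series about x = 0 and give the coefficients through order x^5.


Ansatz: y(x) = sum_{n>=0} a_n x^n, so y'(x) = sum_{n>=1} n a_n x^(n-1) and y''(x) = sum_{n>=2} n(n-1) a_n x^(n-2).
Substitute into P(x) y'' + Q(x) y' + R(x) y = 0 with P(x) = 1 - 2x^2, Q(x) = 2x, R(x) = 7, and match powers of x.
Initial conditions: a_0 = -1, a_1 = -2.
Setting the coefficient of each power of x to zero and solving order by order (substituting the coefficients already found):
  x^0: 2 a_2 + 7 a_0 = 0  ->  2 a_2 = -7 a_0 = 7  ->  a_2 = 7/2
  x^1: 6 a_3 + 9 a_1 = 0  ->  6 a_3 = -9 a_1 = 18  ->  a_3 = 3
  x^2: 12 a_4 + 7 a_2 = 0  ->  12 a_4 = -7 a_2 = -49/2  ->  a_4 = -49/24
  x^3: 20 a_5 + a_3 = 0  ->  20 a_5 = -a_3 = -3  ->  a_5 = -3/20
Truncated series: y(x) = -1 - 2 x + (7/2) x^2 + 3 x^3 - (49/24) x^4 - (3/20) x^5 + O(x^6).

a_0 = -1; a_1 = -2; a_2 = 7/2; a_3 = 3; a_4 = -49/24; a_5 = -3/20


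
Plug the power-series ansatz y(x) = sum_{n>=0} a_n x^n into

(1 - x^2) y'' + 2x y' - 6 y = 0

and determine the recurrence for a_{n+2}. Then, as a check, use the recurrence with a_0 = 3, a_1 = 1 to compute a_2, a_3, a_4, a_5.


Substitute y = sum_n a_n x^n.
(1 - 1 x^2) y'' contributes (n+2)(n+1) a_{n+2} - n(n-1) a_n at x^n.
2 x y'(x) contributes 2 n a_n at x^n.
-6 y(x) contributes -6 a_n at x^n.
Matching x^n: (n+2)(n+1) a_{n+2} + (-n(n-1) + 2 n - 6) a_n = 0.
Thus a_{n+2} = (n(n-1) - 2 n + 6) / ((n+1)(n+2)) * a_n.

Check with a_0 = 3, a_1 = 1 (apply the recurrence for n = 0, 1, 2, 3): a_0 = 3, a_1 = 1, a_2 = 9, a_3 = 2/3, a_4 = 3, a_5 = 1/5.

a_(n+2) = (n(n-1) - 2 n + 6) / ((n+1)(n+2)) * a_n; check: a_0 = 3, a_1 = 1, a_2 = 9, a_3 = 2/3, a_4 = 3, a_5 = 1/5


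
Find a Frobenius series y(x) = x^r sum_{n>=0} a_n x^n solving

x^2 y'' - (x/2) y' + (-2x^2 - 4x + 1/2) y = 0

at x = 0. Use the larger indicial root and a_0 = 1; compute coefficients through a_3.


Write in Frobenius form y'' + (p(x)/x) y' + (q(x)/x^2) y = 0:
  p(x) = -1/2,  q(x) = -2x^2 - 4x + 1/2.
Indicial equation: r(r-1) + (-1/2) r + (1/2) = 0 -> roots r_1 = 1, r_2 = 1/2.
Take r = r_1 = 1. Let y(x) = x^r sum_{n>=0} a_n x^n with a_0 = 1.
Substitute y = x^r sum a_n x^n and match x^{r+n}. The recurrence is
  D(n) a_n - 4 a_{n-1} - 2 a_{n-2} = 0,  where D(n) = (r+n)(r+n-1) + (-1/2)(r+n) + (1/2).
  a_n = [4 a_{n-1} + 2 a_{n-2}] / D(n).
Since the indicial polynomial factors as (r - r_1)(r - r_2), D(n) = (r_1 + n - r_1)(r_1 + n - r_2) = n(n + 1/2).
Evaluating step by step (a_0 = 1):
  n = 1: D(1) = 1(1 + 1/2) = 3/2; numerator = 4(1) = 4; a_1 = (4)/(3/2) = 8/3
  n = 2: D(2) = 2(2 + 1/2) = 5; numerator = 4(8/3) + 2(1) = 38/3; a_2 = (38/3)/(5) = 38/15
  n = 3: D(3) = 3(3 + 1/2) = 21/2; numerator = 4(38/15) + 2(8/3) = 232/15; a_3 = (232/15)/(21/2) = 464/315

r = 1; a_0 = 1; a_1 = 8/3; a_2 = 38/15; a_3 = 464/315


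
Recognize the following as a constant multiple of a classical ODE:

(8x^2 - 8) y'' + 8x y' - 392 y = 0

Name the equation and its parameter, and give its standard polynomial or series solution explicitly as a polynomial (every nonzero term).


All three coefficients share the factor -8; dividing through by -8 gives  (1 - x^2) y'' - x y' + 49 y = 0.
This matches the Chebyshev equation (1 - x^2) y'' - x y' + n^2 y = 0 (note the -x y' term, not -2x y') with n^2 = 49, so n = 7; the polynomial solution is T_7(x).
With y = sum_k a_k x^k, matching x^k gives (k+2)(k+1) a_{k+2} = (k^2 - n^2) a_k = (k - 7)(k + 7) a_k. The right side vanishes at k = 7, so the series with the parity of 7 terminates at degree 7.
Standard normalization: leading coefficient of T_n is 2^(n-1), so a_7 = 2^6 = 64. Work downward with a_k = (k+1)(k+2) a_{k+2} / ((k - 7)(k + 7)):
  a_5 = (6)(7)(64) / ((5 - 7)(5 + 7)) = 2688/(-24) = -112
  a_3 = (4)(5)(-112) / ((3 - 7)(3 + 7)) = -2240/(-40) = 56
  a_1 = (2)(3)(56) / ((1 - 7)(1 + 7)) = 336/(-48) = -7
Hence T_7(x) = 64 x^7 - 112 x^5 + 56 x^3 - 7 x.

T_7(x); series = 64 x^7 - 112 x^5 + 56 x^3 - 7 x


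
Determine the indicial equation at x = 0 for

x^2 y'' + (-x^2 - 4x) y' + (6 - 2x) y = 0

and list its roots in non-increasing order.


Divide by x^2 to reach normal form y'' + P_1(x) y' + P_2(x) y = 0 with P_1(x) = -1 - 4/x and P_2(x) = -2/x + 6/x^2.
x = 0 is a singular point because the y'-coefficient -1 - 4/x has a pole at x = 0 and the y-coefficient -2/x + 6/x^2 has a pole at x = 0.
It is a regular singular point because x P_1(x) = p(x) = -x - 4 and x^2 P_2(x) = q(x) = 6 - 2x are polynomials, hence analytic at x = 0.
p(0) = -4,  q(0) = 6.
Indicial equation: r(r-1) + p(0) r + q(0) = 0, i.e. r^2 + (p(0) - 1) r + q(0) = 0, i.e. r^2 - 5 r + 6 = 0.
Discriminant: (-5)^2 - 4(6) = 1, so r = (5 ± 1)/2.
Solving: r_1 = 3, r_2 = 2.

indicial: r^2 - 5 r + 6 = 0; roots r_1 = 3, r_2 = 2


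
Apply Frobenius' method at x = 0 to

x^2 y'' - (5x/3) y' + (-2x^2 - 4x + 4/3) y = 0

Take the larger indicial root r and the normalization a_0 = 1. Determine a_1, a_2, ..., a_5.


Write in Frobenius form y'' + (p(x)/x) y' + (q(x)/x^2) y = 0:
  p(x) = -5/3,  q(x) = -2x^2 - 4x + 4/3.
Indicial equation: r(r-1) + (-5/3) r + (4/3) = 0 -> roots r_1 = 2, r_2 = 2/3.
Take r = r_1 = 2. Let y(x) = x^r sum_{n>=0} a_n x^n with a_0 = 1.
Substitute y = x^r sum a_n x^n and match x^{r+n}. The recurrence is
  D(n) a_n - 4 a_{n-1} - 2 a_{n-2} = 0,  where D(n) = (r+n)(r+n-1) + (-5/3)(r+n) + (4/3).
  a_n = [4 a_{n-1} + 2 a_{n-2}] / D(n).
Since the indicial polynomial factors as (r - r_1)(r - r_2), D(n) = (r_1 + n - r_1)(r_1 + n - r_2) = n(n + 4/3).
Evaluating step by step (a_0 = 1):
  n = 1: D(1) = 1(1 + 4/3) = 7/3; numerator = 4(1) = 4; a_1 = (4)/(7/3) = 12/7
  n = 2: D(2) = 2(2 + 4/3) = 20/3; numerator = 4(12/7) + 2(1) = 62/7; a_2 = (62/7)/(20/3) = 93/70
  n = 3: D(3) = 3(3 + 4/3) = 13; numerator = 4(93/70) + 2(12/7) = 306/35; a_3 = (306/35)/(13) = 306/455
  n = 4: D(4) = 4(4 + 4/3) = 64/3; numerator = 4(306/455) + 2(93/70) = 2433/455; a_4 = (2433/455)/(64/3) = 7299/29120
  n = 5: D(5) = 5(5 + 4/3) = 95/3; numerator = 4(7299/29120) + 2(306/455) = 17091/7280; a_5 = (17091/7280)/(95/3) = 51273/691600

r = 2; a_0 = 1; a_1 = 12/7; a_2 = 93/70; a_3 = 306/455; a_4 = 7299/29120; a_5 = 51273/691600


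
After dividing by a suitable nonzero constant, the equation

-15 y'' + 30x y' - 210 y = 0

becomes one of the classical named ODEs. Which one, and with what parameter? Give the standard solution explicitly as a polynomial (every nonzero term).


All three coefficients share the factor -15; dividing through by -15 gives  y'' - 2x y' + 14 y = 0.
This matches the Hermite equation y'' - 2x y' + 2n y = 0 with 2n = 14, so n = 7; the polynomial solution is H_7(x).
With y = sum_k a_k x^k, matching x^k gives (k+2)(k+1) a_{k+2} = 2(k - n) a_k = 2(k - 7) a_k. The right side vanishes at k = 7, so the series with the parity of 7 terminates at degree 7.
Standard normalization: leading coefficient of H_n is 2^n, so a_7 = 2^7 = 128. Work downward with a_k = (k+1)(k+2) a_{k+2} / (2(k - n)):
  a_5 = (6)(7)(128) / (2(5 - 7)) = 5376/(-4) = -1344
  a_3 = (4)(5)(-1344) / (2(3 - 7)) = -26880/(-8) = 3360
  a_1 = (2)(3)(3360) / (2(1 - 7)) = 20160/(-12) = -1680
Hence H_7(x) = 128 x^7 - 1344 x^5 + 3360 x^3 - 1680 x.

H_7(x); series = 128 x^7 - 1344 x^5 + 3360 x^3 - 1680 x


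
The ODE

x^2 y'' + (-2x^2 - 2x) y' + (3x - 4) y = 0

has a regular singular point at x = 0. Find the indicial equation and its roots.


Divide by x^2 to reach normal form y'' + P_1(x) y' + P_2(x) y = 0 with P_1(x) = -2 - 2/x and P_2(x) = 3/x - 4/x^2.
x = 0 is a singular point because the y'-coefficient -2 - 2/x has a pole at x = 0 and the y-coefficient 3/x - 4/x^2 has a pole at x = 0.
It is a regular singular point because x P_1(x) = p(x) = -2x - 2 and x^2 P_2(x) = q(x) = 3x - 4 are polynomials, hence analytic at x = 0.
p(0) = -2,  q(0) = -4.
Indicial equation: r(r-1) + p(0) r + q(0) = 0, i.e. r^2 + (p(0) - 1) r + q(0) = 0, i.e. r^2 - 3 r - 4 = 0.
Discriminant: (-3)^2 - 4(-4) = 25, so r = (3 ± 5)/2.
Solving: r_1 = 4, r_2 = -1.

indicial: r^2 - 3 r - 4 = 0; roots r_1 = 4, r_2 = -1


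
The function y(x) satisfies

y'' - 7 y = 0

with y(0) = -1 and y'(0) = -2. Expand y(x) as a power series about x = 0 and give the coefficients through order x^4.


Ansatz: y(x) = sum_{n>=0} a_n x^n, so y'(x) = sum_{n>=1} n a_n x^(n-1) and y''(x) = sum_{n>=2} n(n-1) a_n x^(n-2).
Substitute into P(x) y'' + Q(x) y' + R(x) y = 0 with P(x) = 1, Q(x) = 0, R(x) = -7, and match powers of x.
Initial conditions: a_0 = -1, a_1 = -2.
Setting the coefficient of each power of x to zero and solving order by order (substituting the coefficients already found):
  x^0: 2 a_2 - 7 a_0 = 0  ->  2 a_2 = 7 a_0 = -7  ->  a_2 = -7/2
  x^1: 6 a_3 - 7 a_1 = 0  ->  6 a_3 = 7 a_1 = -14  ->  a_3 = -7/3
  x^2: 12 a_4 - 7 a_2 = 0  ->  12 a_4 = 7 a_2 = -49/2  ->  a_4 = -49/24
Truncated series: y(x) = -1 - 2 x - (7/2) x^2 - (7/3) x^3 - (49/24) x^4 + O(x^5).

a_0 = -1; a_1 = -2; a_2 = -7/2; a_3 = -7/3; a_4 = -49/24


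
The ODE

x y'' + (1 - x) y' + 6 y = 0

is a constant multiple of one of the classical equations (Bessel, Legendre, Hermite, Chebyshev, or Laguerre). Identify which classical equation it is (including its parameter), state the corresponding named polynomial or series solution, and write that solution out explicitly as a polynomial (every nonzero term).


The equation is already in a standard form:  x y'' + (1 - x) y' + 6 y = 0.
This matches the Laguerre equation x y'' + (1 - x) y' + n y = 0 with n = 6; the polynomial solution is L_6(x).
With y = sum_k a_k x^k, matching x^k gives (k+1)k a_{k+1} + (k+1) a_{k+1} - k a_k + n a_k = 0, i.e. (k+1)^2 a_{k+1} = (k - n) a_k = (k - 6) a_k. The right side vanishes at k = 6, so the series terminates at degree 6.
Standard normalization L_n(0) = 1 gives a_0 = 1. Work upward with a_{k+1} = (k - 6) a_k / (k+1)^2:
  a_1 = (0 - 6)(1) / 1^2 = -6/1 = -6
  a_2 = (1 - 6)(-6) / 2^2 = 30/4 = 15/2
  a_3 = (2 - 6)(15/2) / 3^2 = -30/9 = -10/3
  a_4 = (3 - 6)(-10/3) / 4^2 = 10/16 = 5/8
  a_5 = (4 - 6)(5/8) / 5^2 = (-5/4)/25 = -1/20
  a_6 = (5 - 6)(-1/20) / 6^2 = (1/20)/36 = 1/720
Hence L_6(x) = x^6/720 - x^5/20 + 5 x^4/8 - 10 x^3/3 + 15 x^2/2 - 6 x + 1.

L_6(x); series = x^6/720 - x^5/20 + 5 x^4/8 - 10 x^3/3 + 15 x^2/2 - 6 x + 1


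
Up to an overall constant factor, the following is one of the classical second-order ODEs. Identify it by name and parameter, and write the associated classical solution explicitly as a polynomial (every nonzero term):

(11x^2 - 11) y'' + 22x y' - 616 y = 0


All three coefficients share the factor -11; dividing through by -11 gives  (1 - x^2) y'' - 2x y' + 56 y = 0.
This matches the Legendre equation (1 - x^2) y'' - 2x y' + n(n+1) y = 0 (note the -2x y' term) with n(n+1) = 56, so n = 7; the polynomial solution is P_7(x).
With y = sum_k a_k x^k, matching x^k gives (k+2)(k+1) a_{k+2} = [k(k+1) - n(n+1)] a_k = (k - 7)(k + 8) a_k. The right side vanishes at k = 7, so the series with the parity of 7 terminates at degree 7.
Standard normalization (P_n(1) = 1): leading coefficient (2n)!/(2^n (n!)^2) = 87178291200/(128*25401600) = 429/16, so a_7 = 429/16. Work downward with a_k = (k+1)(k+2) a_{k+2} / ((k - 7)(k + 8)):
  a_5 = (6)(7)(429/16) / ((5 - 7)(5 + 8)) = (9009/8)/(-26) = -693/16
  a_3 = (4)(5)(-693/16) / ((3 - 7)(3 + 8)) = (-3465/4)/(-44) = 315/16
  a_1 = (2)(3)(315/16) / ((1 - 7)(1 + 8)) = (945/8)/(-54) = -35/16
Hence P_7(x) = 429 x^7/16 - 693 x^5/16 + 315 x^3/16 - 35 x/16.

P_7(x); series = 429 x^7/16 - 693 x^5/16 + 315 x^3/16 - 35 x/16


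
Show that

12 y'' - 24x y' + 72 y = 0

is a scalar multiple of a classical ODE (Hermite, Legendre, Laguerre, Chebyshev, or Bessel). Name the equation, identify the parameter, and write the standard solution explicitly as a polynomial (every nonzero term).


All three coefficients share the factor 12; dividing through by 12 gives  y'' - 2x y' + 6 y = 0.
This matches the Hermite equation y'' - 2x y' + 2n y = 0 with 2n = 6, so n = 3; the polynomial solution is H_3(x).
With y = sum_k a_k x^k, matching x^k gives (k+2)(k+1) a_{k+2} = 2(k - n) a_k = 2(k - 3) a_k. The right side vanishes at k = 3, so the series with the parity of 3 terminates at degree 3.
Standard normalization: leading coefficient of H_n is 2^n, so a_3 = 2^3 = 8. Work downward with a_k = (k+1)(k+2) a_{k+2} / (2(k - n)):
  a_1 = (2)(3)(8) / (2(1 - 3)) = 48/(-4) = -12
Hence H_3(x) = 8 x^3 - 12 x.

H_3(x); series = 8 x^3 - 12 x


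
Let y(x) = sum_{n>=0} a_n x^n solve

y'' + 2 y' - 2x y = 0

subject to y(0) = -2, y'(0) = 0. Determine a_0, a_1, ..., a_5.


Ansatz: y(x) = sum_{n>=0} a_n x^n, so y'(x) = sum_{n>=1} n a_n x^(n-1) and y''(x) = sum_{n>=2} n(n-1) a_n x^(n-2).
Substitute into P(x) y'' + Q(x) y' + R(x) y = 0 with P(x) = 1, Q(x) = 2, R(x) = -2x, and match powers of x.
Initial conditions: a_0 = -2, a_1 = 0.
Setting the coefficient of each power of x to zero and solving order by order (substituting the coefficients already found):
  x^0: 2 a_2 + 2 a_1 = 0  ->  2 a_2 = -2 a_1 = 0  ->  a_2 = 0
  x^1: 6 a_3 + 4 a_2 - 2 a_0 = 0  ->  6 a_3 = -4 a_2 + 2 a_0 = -4  ->  a_3 = -2/3
  x^2: 12 a_4 + 6 a_3 - 2 a_1 = 0  ->  12 a_4 = -6 a_3 + 2 a_1 = 4  ->  a_4 = 1/3
  x^3: 20 a_5 + 8 a_4 - 2 a_2 = 0  ->  20 a_5 = -8 a_4 + 2 a_2 = -8/3  ->  a_5 = -2/15
Truncated series: y(x) = -2 - (2/3) x^3 + (1/3) x^4 - (2/15) x^5 + O(x^6).

a_0 = -2; a_1 = 0; a_2 = 0; a_3 = -2/3; a_4 = 1/3; a_5 = -2/15


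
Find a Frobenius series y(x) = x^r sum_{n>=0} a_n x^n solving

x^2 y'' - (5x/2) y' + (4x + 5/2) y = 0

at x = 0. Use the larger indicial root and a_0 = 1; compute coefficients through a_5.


Write in Frobenius form y'' + (p(x)/x) y' + (q(x)/x^2) y = 0:
  p(x) = -5/2,  q(x) = 4x + 5/2.
Indicial equation: r(r-1) + (-5/2) r + (5/2) = 0 -> roots r_1 = 5/2, r_2 = 1.
Take r = r_1 = 5/2. Let y(x) = x^r sum_{n>=0} a_n x^n with a_0 = 1.
Substitute y = x^r sum a_n x^n and match x^{r+n}. The recurrence is
  D(n) a_n + 4 a_{n-1} = 0,  where D(n) = (r+n)(r+n-1) + (-5/2)(r+n) + (5/2).
  a_n = -4 / D(n) * a_{n-1}.
Since the indicial polynomial factors as (r - r_1)(r - r_2), D(n) = (r_1 + n - r_1)(r_1 + n - r_2) = n(n + 3/2).
Evaluating step by step (a_0 = 1):
  n = 1: D(1) = 1(1 + 3/2) = 5/2; numerator = -4(1) = -4; a_1 = (-4)/(5/2) = -8/5
  n = 2: D(2) = 2(2 + 3/2) = 7; numerator = -4(-8/5) = 32/5; a_2 = (32/5)/(7) = 32/35
  n = 3: D(3) = 3(3 + 3/2) = 27/2; numerator = -4(32/35) = -128/35; a_3 = (-128/35)/(27/2) = -256/945
  n = 4: D(4) = 4(4 + 3/2) = 22; numerator = -4(-256/945) = 1024/945; a_4 = (1024/945)/(22) = 512/10395
  n = 5: D(5) = 5(5 + 3/2) = 65/2; numerator = -4(512/10395) = -2048/10395; a_5 = (-2048/10395)/(65/2) = -4096/675675

r = 5/2; a_0 = 1; a_1 = -8/5; a_2 = 32/35; a_3 = -256/945; a_4 = 512/10395; a_5 = -4096/675675


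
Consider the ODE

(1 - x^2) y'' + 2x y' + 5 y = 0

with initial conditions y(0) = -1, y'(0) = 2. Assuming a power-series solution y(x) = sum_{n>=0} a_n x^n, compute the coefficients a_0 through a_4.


Ansatz: y(x) = sum_{n>=0} a_n x^n, so y'(x) = sum_{n>=1} n a_n x^(n-1) and y''(x) = sum_{n>=2} n(n-1) a_n x^(n-2).
Substitute into P(x) y'' + Q(x) y' + R(x) y = 0 with P(x) = 1 - x^2, Q(x) = 2x, R(x) = 5, and match powers of x.
Initial conditions: a_0 = -1, a_1 = 2.
Setting the coefficient of each power of x to zero and solving order by order (substituting the coefficients already found):
  x^0: 2 a_2 + 5 a_0 = 0  ->  2 a_2 = -5 a_0 = 5  ->  a_2 = 5/2
  x^1: 6 a_3 + 7 a_1 = 0  ->  6 a_3 = -7 a_1 = -14  ->  a_3 = -7/3
  x^2: 12 a_4 + 7 a_2 = 0  ->  12 a_4 = -7 a_2 = -35/2  ->  a_4 = -35/24
Truncated series: y(x) = -1 + 2 x + (5/2) x^2 - (7/3) x^3 - (35/24) x^4 + O(x^5).

a_0 = -1; a_1 = 2; a_2 = 5/2; a_3 = -7/3; a_4 = -35/24


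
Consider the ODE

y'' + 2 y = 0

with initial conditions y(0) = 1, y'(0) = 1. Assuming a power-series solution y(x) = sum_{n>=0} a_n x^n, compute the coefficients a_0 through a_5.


Ansatz: y(x) = sum_{n>=0} a_n x^n, so y'(x) = sum_{n>=1} n a_n x^(n-1) and y''(x) = sum_{n>=2} n(n-1) a_n x^(n-2).
Substitute into P(x) y'' + Q(x) y' + R(x) y = 0 with P(x) = 1, Q(x) = 0, R(x) = 2, and match powers of x.
Initial conditions: a_0 = 1, a_1 = 1.
Setting the coefficient of each power of x to zero and solving order by order (substituting the coefficients already found):
  x^0: 2 a_2 + 2 a_0 = 0  ->  2 a_2 = -2 a_0 = -2  ->  a_2 = -1
  x^1: 6 a_3 + 2 a_1 = 0  ->  6 a_3 = -2 a_1 = -2  ->  a_3 = -1/3
  x^2: 12 a_4 + 2 a_2 = 0  ->  12 a_4 = -2 a_2 = 2  ->  a_4 = 1/6
  x^3: 20 a_5 + 2 a_3 = 0  ->  20 a_5 = -2 a_3 = 2/3  ->  a_5 = 1/30
Truncated series: y(x) = 1 + x - x^2 - (1/3) x^3 + (1/6) x^4 + (1/30) x^5 + O(x^6).

a_0 = 1; a_1 = 1; a_2 = -1; a_3 = -1/3; a_4 = 1/6; a_5 = 1/30


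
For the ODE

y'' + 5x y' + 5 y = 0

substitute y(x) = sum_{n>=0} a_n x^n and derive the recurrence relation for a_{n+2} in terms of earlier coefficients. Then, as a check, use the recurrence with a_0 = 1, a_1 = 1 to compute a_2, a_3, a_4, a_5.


Substitute y = sum_n a_n x^n.
y''(x) has coefficient (n+2)(n+1) a_{n+2} at x^n;
5 x y'(x) has coefficient 5 n a_n at x^n (shift);
5 y(x) has coefficient 5 a_n at x^n.
Matching x^n: (n+2)(n+1) a_{n+2} + (5n + 5) a_n = 0.
Thus a_{n+2} = (-5n - 5) / ((n+1)(n+2)) * a_n.

Check with a_0 = 1, a_1 = 1 (apply the recurrence for n = 0, 1, 2, 3): a_0 = 1, a_1 = 1, a_2 = -5/2, a_3 = -5/3, a_4 = 25/8, a_5 = 5/3.

a_(n+2) = (-5n - 5) / ((n+1)(n+2)) * a_n; check: a_0 = 1, a_1 = 1, a_2 = -5/2, a_3 = -5/3, a_4 = 25/8, a_5 = 5/3


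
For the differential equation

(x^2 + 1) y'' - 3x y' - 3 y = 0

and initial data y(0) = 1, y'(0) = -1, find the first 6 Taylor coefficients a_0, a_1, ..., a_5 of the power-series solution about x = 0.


Ansatz: y(x) = sum_{n>=0} a_n x^n, so y'(x) = sum_{n>=1} n a_n x^(n-1) and y''(x) = sum_{n>=2} n(n-1) a_n x^(n-2).
Substitute into P(x) y'' + Q(x) y' + R(x) y = 0 with P(x) = x^2 + 1, Q(x) = -3x, R(x) = -3, and match powers of x.
Initial conditions: a_0 = 1, a_1 = -1.
Setting the coefficient of each power of x to zero and solving order by order (substituting the coefficients already found):
  x^0: 2 a_2 - 3 a_0 = 0  ->  2 a_2 = 3 a_0 = 3  ->  a_2 = 3/2
  x^1: 6 a_3 - 6 a_1 = 0  ->  6 a_3 = 6 a_1 = -6  ->  a_3 = -1
  x^2: 12 a_4 - 7 a_2 = 0  ->  12 a_4 = 7 a_2 = 21/2  ->  a_4 = 7/8
  x^3: 20 a_5 - 6 a_3 = 0  ->  20 a_5 = 6 a_3 = -6  ->  a_5 = -3/10
Truncated series: y(x) = 1 - x + (3/2) x^2 - x^3 + (7/8) x^4 - (3/10) x^5 + O(x^6).

a_0 = 1; a_1 = -1; a_2 = 3/2; a_3 = -1; a_4 = 7/8; a_5 = -3/10


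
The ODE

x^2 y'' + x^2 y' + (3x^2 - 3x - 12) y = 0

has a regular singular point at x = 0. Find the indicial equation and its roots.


Divide by x^2 to reach normal form y'' + P_1(x) y' + P_2(x) y = 0 with P_1(x) = 1 and P_2(x) = 3 - 3/x - 12/x^2.
x = 0 is a singular point because the y-coefficient 3 - 3/x - 12/x^2 has a pole at x = 0.
It is a regular singular point because x P_1(x) = p(x) = x and x^2 P_2(x) = q(x) = 3x^2 - 3x - 12 are polynomials, hence analytic at x = 0.
p(0) = 0,  q(0) = -12.
Indicial equation: r(r-1) + p(0) r + q(0) = 0, i.e. r^2 + (p(0) - 1) r + q(0) = 0, i.e. r^2 - 1 r - 12 = 0.
Discriminant: (-1)^2 - 4(-12) = 49, so r = (1 ± 7)/2.
Solving: r_1 = 4, r_2 = -3.

indicial: r^2 - 1 r - 12 = 0; roots r_1 = 4, r_2 = -3


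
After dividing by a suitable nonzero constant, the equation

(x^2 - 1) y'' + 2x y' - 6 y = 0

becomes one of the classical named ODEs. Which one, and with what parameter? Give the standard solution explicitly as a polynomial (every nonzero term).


All three coefficients share the factor -1; dividing through by -1 gives  (1 - x^2) y'' - 2x y' + 6 y = 0.
This matches the Legendre equation (1 - x^2) y'' - 2x y' + n(n+1) y = 0 (note the -2x y' term) with n(n+1) = 6, so n = 2; the polynomial solution is P_2(x).
With y = sum_k a_k x^k, matching x^k gives (k+2)(k+1) a_{k+2} = [k(k+1) - n(n+1)] a_k = (k - 2)(k + 3) a_k. The right side vanishes at k = 2, so the series with the parity of 2 terminates at degree 2.
Standard normalization (P_n(1) = 1): leading coefficient (2n)!/(2^n (n!)^2) = 24/(4*4) = 3/2, so a_2 = 3/2. Work downward with a_k = (k+1)(k+2) a_{k+2} / ((k - 2)(k + 3)):
  a_0 = (1)(2)(3/2) / ((0 - 2)(0 + 3)) = 3/(-6) = -1/2
Hence P_2(x) = 3 x^2/2 - 1/2.

P_2(x); series = 3 x^2/2 - 1/2


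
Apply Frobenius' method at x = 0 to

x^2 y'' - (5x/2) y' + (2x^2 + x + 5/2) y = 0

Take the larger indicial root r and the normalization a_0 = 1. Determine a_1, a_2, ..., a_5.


Write in Frobenius form y'' + (p(x)/x) y' + (q(x)/x^2) y = 0:
  p(x) = -5/2,  q(x) = 2x^2 + x + 5/2.
Indicial equation: r(r-1) + (-5/2) r + (5/2) = 0 -> roots r_1 = 5/2, r_2 = 1.
Take r = r_1 = 5/2. Let y(x) = x^r sum_{n>=0} a_n x^n with a_0 = 1.
Substitute y = x^r sum a_n x^n and match x^{r+n}. The recurrence is
  D(n) a_n + 1 a_{n-1} + 2 a_{n-2} = 0,  where D(n) = (r+n)(r+n-1) + (-5/2)(r+n) + (5/2).
  a_n = [-1 a_{n-1} - 2 a_{n-2}] / D(n).
Since the indicial polynomial factors as (r - r_1)(r - r_2), D(n) = (r_1 + n - r_1)(r_1 + n - r_2) = n(n + 3/2).
Evaluating step by step (a_0 = 1):
  n = 1: D(1) = 1(1 + 3/2) = 5/2; numerator = -1(1) = -1; a_1 = (-1)/(5/2) = -2/5
  n = 2: D(2) = 2(2 + 3/2) = 7; numerator = -1(-2/5) - 2(1) = -8/5; a_2 = (-8/5)/(7) = -8/35
  n = 3: D(3) = 3(3 + 3/2) = 27/2; numerator = -1(-8/35) - 2(-2/5) = 36/35; a_3 = (36/35)/(27/2) = 8/105
  n = 4: D(4) = 4(4 + 3/2) = 22; numerator = -1(8/105) - 2(-8/35) = 8/21; a_4 = (8/21)/(22) = 4/231
  n = 5: D(5) = 5(5 + 3/2) = 65/2; numerator = -1(4/231) - 2(8/105) = -28/165; a_5 = (-28/165)/(65/2) = -56/10725

r = 5/2; a_0 = 1; a_1 = -2/5; a_2 = -8/35; a_3 = 8/105; a_4 = 4/231; a_5 = -56/10725


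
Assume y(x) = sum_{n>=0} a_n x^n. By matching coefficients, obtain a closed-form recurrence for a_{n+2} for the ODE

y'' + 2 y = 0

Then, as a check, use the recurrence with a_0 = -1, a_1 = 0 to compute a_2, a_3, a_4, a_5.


Substitute y = sum_n a_n x^n into y'' + (const) y = 0.
y''(x) = sum_{n>=0} (n+2)(n+1) a_{n+2} x^n.
The ODE becomes sum_n [(n+2)(n+1) a_{n+2} + 2 a_n] x^n = 0.
Setting each coefficient to zero gives the recurrence:
  (n+2)(n+1) a_{n+2} + 2 a_n = 0,
  a_{n+2} = -2 / ((n+1)(n+2)) a_n.

Check with a_0 = -1, a_1 = 0 (apply the recurrence for n = 0, 1, 2, 3): a_0 = -1, a_1 = 0, a_2 = 1, a_3 = 0, a_4 = -1/6, a_5 = 0.

a_{n+2} = -2/((n+1)(n+2)) * a_n; check: a_0 = -1, a_1 = 0, a_2 = 1, a_3 = 0, a_4 = -1/6, a_5 = 0


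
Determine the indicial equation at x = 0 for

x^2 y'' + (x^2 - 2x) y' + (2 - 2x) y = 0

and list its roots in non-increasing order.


Divide by x^2 to reach normal form y'' + P_1(x) y' + P_2(x) y = 0 with P_1(x) = 1 - 2/x and P_2(x) = -2/x + 2/x^2.
x = 0 is a singular point because the y'-coefficient 1 - 2/x has a pole at x = 0 and the y-coefficient -2/x + 2/x^2 has a pole at x = 0.
It is a regular singular point because x P_1(x) = p(x) = x - 2 and x^2 P_2(x) = q(x) = 2 - 2x are polynomials, hence analytic at x = 0.
p(0) = -2,  q(0) = 2.
Indicial equation: r(r-1) + p(0) r + q(0) = 0, i.e. r^2 + (p(0) - 1) r + q(0) = 0, i.e. r^2 - 3 r + 2 = 0.
Discriminant: (-3)^2 - 4(2) = 1, so r = (3 ± 1)/2.
Solving: r_1 = 2, r_2 = 1.

indicial: r^2 - 3 r + 2 = 0; roots r_1 = 2, r_2 = 1


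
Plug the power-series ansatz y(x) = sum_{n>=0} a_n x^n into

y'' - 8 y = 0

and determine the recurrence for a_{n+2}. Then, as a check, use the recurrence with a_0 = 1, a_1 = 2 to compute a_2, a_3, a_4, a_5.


Substitute y = sum_n a_n x^n into y'' + (const) y = 0.
y''(x) = sum_{n>=0} (n+2)(n+1) a_{n+2} x^n.
The ODE becomes sum_n [(n+2)(n+1) a_{n+2} - 8 a_n] x^n = 0.
Setting each coefficient to zero gives the recurrence:
  (n+2)(n+1) a_{n+2} - 8 a_n = 0,
  a_{n+2} = 8 / ((n+1)(n+2)) a_n.

Check with a_0 = 1, a_1 = 2 (apply the recurrence for n = 0, 1, 2, 3): a_0 = 1, a_1 = 2, a_2 = 4, a_3 = 8/3, a_4 = 8/3, a_5 = 16/15.

a_{n+2} = 8/((n+1)(n+2)) * a_n; check: a_0 = 1, a_1 = 2, a_2 = 4, a_3 = 8/3, a_4 = 8/3, a_5 = 16/15


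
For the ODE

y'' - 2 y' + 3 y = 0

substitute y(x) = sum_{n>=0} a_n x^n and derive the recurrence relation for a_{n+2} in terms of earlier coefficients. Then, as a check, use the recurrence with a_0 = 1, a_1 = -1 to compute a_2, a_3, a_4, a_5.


Substitute y = sum_n a_n x^n.
y''(x) has coefficient (n+2)(n+1) a_{n+2} at x^n;
-2 y'(x) has coefficient -2 (n+1) a_{n+1} at x^n;
3 y(x) has coefficient 3 a_n at x^n.
Matching x^n: (n+2)(n+1) a_{n+2} - 2 (n+1) a_{n+1} + 3 a_n = 0.
Thus a_{n+2} = [2 (n+1) a_{n+1} - 3 a_n] / ((n+1)(n+2)).

Check with a_0 = 1, a_1 = -1 (apply the recurrence for n = 0, 1, 2, 3): a_0 = 1, a_1 = -1, a_2 = -5/2, a_3 = -7/6, a_4 = 1/24, a_5 = 23/120.

a_(n+2) = [2 (n+1) a_(n+1) - 3 a_n] / ((n+1)(n+2)); check: a_0 = 1, a_1 = -1, a_2 = -5/2, a_3 = -7/6, a_4 = 1/24, a_5 = 23/120


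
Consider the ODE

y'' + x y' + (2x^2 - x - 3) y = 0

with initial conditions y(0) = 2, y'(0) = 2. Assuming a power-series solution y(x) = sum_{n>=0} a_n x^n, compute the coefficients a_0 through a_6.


Ansatz: y(x) = sum_{n>=0} a_n x^n, so y'(x) = sum_{n>=1} n a_n x^(n-1) and y''(x) = sum_{n>=2} n(n-1) a_n x^(n-2).
Substitute into P(x) y'' + Q(x) y' + R(x) y = 0 with P(x) = 1, Q(x) = x, R(x) = 2x^2 - x - 3, and match powers of x.
Initial conditions: a_0 = 2, a_1 = 2.
Setting the coefficient of each power of x to zero and solving order by order (substituting the coefficients already found):
  x^0: 2 a_2 - 3 a_0 = 0  ->  2 a_2 = 3 a_0 = 6  ->  a_2 = 3
  x^1: 6 a_3 - 2 a_1 - a_0 = 0  ->  6 a_3 = 2 a_1 + a_0 = 6  ->  a_3 = 1
  x^2: 12 a_4 - a_2 - a_1 + 2 a_0 = 0  ->  12 a_4 = a_2 + a_1 - 2 a_0 = 1  ->  a_4 = 1/12
  x^3: 20 a_5 - a_2 + 2 a_1 = 0  ->  20 a_5 = a_2 - 2 a_1 = -1  ->  a_5 = -1/20
  x^4: 30 a_6 + a_4 - a_3 + 2 a_2 = 0  ->  30 a_6 = -a_4 + a_3 - 2 a_2 = -61/12  ->  a_6 = -61/360
Truncated series: y(x) = 2 + 2 x + 3 x^2 + x^3 + (1/12) x^4 - (1/20) x^5 - (61/360) x^6 + O(x^7).

a_0 = 2; a_1 = 2; a_2 = 3; a_3 = 1; a_4 = 1/12; a_5 = -1/20; a_6 = -61/360


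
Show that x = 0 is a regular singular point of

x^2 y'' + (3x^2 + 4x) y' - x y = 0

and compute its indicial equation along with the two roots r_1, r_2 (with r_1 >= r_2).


Divide by x^2 to reach normal form y'' + P_1(x) y' + P_2(x) y = 0 with P_1(x) = 3 + 4/x and P_2(x) = -1/x.
x = 0 is a singular point because the y'-coefficient 3 + 4/x has a pole at x = 0 and the y-coefficient -1/x has a pole at x = 0.
It is a regular singular point because x P_1(x) = p(x) = 3x + 4 and x^2 P_2(x) = q(x) = -x are polynomials, hence analytic at x = 0.
p(0) = 4,  q(0) = 0.
Indicial equation: r(r-1) + p(0) r + q(0) = 0, i.e. r^2 + (p(0) - 1) r + q(0) = 0, i.e. r^2 + 3 r = 0.
Discriminant: (3)^2 - 4(0) = 9, so r = (-3 ± 3)/2.
Solving: r_1 = 0, r_2 = -3.

indicial: r^2 + 3 r = 0; roots r_1 = 0, r_2 = -3


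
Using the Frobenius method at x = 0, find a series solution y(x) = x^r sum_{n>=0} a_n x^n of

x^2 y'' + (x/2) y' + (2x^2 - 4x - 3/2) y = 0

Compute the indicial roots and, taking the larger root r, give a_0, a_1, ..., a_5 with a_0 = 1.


Write in Frobenius form y'' + (p(x)/x) y' + (q(x)/x^2) y = 0:
  p(x) = 1/2,  q(x) = 2x^2 - 4x - 3/2.
Indicial equation: r(r-1) + (1/2) r + (-3/2) = 0 -> roots r_1 = 3/2, r_2 = -1.
Take r = r_1 = 3/2. Let y(x) = x^r sum_{n>=0} a_n x^n with a_0 = 1.
Substitute y = x^r sum a_n x^n and match x^{r+n}. The recurrence is
  D(n) a_n - 4 a_{n-1} + 2 a_{n-2} = 0,  where D(n) = (r+n)(r+n-1) + (1/2)(r+n) + (-3/2).
  a_n = [4 a_{n-1} - 2 a_{n-2}] / D(n).
Since the indicial polynomial factors as (r - r_1)(r - r_2), D(n) = (r_1 + n - r_1)(r_1 + n - r_2) = n(n + 5/2).
Evaluating step by step (a_0 = 1):
  n = 1: D(1) = 1(1 + 5/2) = 7/2; numerator = 4(1) = 4; a_1 = (4)/(7/2) = 8/7
  n = 2: D(2) = 2(2 + 5/2) = 9; numerator = 4(8/7) - 2(1) = 18/7; a_2 = (18/7)/(9) = 2/7
  n = 3: D(3) = 3(3 + 5/2) = 33/2; numerator = 4(2/7) - 2(8/7) = -8/7; a_3 = (-8/7)/(33/2) = -16/231
  n = 4: D(4) = 4(4 + 5/2) = 26; numerator = 4(-16/231) - 2(2/7) = -28/33; a_4 = (-28/33)/(26) = -14/429
  n = 5: D(5) = 5(5 + 5/2) = 75/2; numerator = 4(-14/429) - 2(-16/231) = 8/1001; a_5 = (8/1001)/(75/2) = 16/75075

r = 3/2; a_0 = 1; a_1 = 8/7; a_2 = 2/7; a_3 = -16/231; a_4 = -14/429; a_5 = 16/75075


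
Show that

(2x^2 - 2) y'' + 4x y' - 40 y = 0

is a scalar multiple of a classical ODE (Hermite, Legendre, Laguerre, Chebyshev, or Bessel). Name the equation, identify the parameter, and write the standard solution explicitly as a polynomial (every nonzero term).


All three coefficients share the factor -2; dividing through by -2 gives  (1 - x^2) y'' - 2x y' + 20 y = 0.
This matches the Legendre equation (1 - x^2) y'' - 2x y' + n(n+1) y = 0 (note the -2x y' term) with n(n+1) = 20, so n = 4; the polynomial solution is P_4(x).
With y = sum_k a_k x^k, matching x^k gives (k+2)(k+1) a_{k+2} = [k(k+1) - n(n+1)] a_k = (k - 4)(k + 5) a_k. The right side vanishes at k = 4, so the series with the parity of 4 terminates at degree 4.
Standard normalization (P_n(1) = 1): leading coefficient (2n)!/(2^n (n!)^2) = 40320/(16*576) = 35/8, so a_4 = 35/8. Work downward with a_k = (k+1)(k+2) a_{k+2} / ((k - 4)(k + 5)):
  a_2 = (3)(4)(35/8) / ((2 - 4)(2 + 5)) = (105/2)/(-14) = -15/4
  a_0 = (1)(2)(-15/4) / ((0 - 4)(0 + 5)) = (-15/2)/(-20) = 3/8
Hence P_4(x) = 35 x^4/8 - 15 x^2/4 + 3/8.

P_4(x); series = 35 x^4/8 - 15 x^2/4 + 3/8


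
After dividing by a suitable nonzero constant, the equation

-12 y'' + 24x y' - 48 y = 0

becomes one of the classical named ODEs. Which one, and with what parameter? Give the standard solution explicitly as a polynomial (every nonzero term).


All three coefficients share the factor -12; dividing through by -12 gives  y'' - 2x y' + 4 y = 0.
This matches the Hermite equation y'' - 2x y' + 2n y = 0 with 2n = 4, so n = 2; the polynomial solution is H_2(x).
With y = sum_k a_k x^k, matching x^k gives (k+2)(k+1) a_{k+2} = 2(k - n) a_k = 2(k - 2) a_k. The right side vanishes at k = 2, so the series with the parity of 2 terminates at degree 2.
Standard normalization: leading coefficient of H_n is 2^n, so a_2 = 2^2 = 4. Work downward with a_k = (k+1)(k+2) a_{k+2} / (2(k - n)):
  a_0 = (1)(2)(4) / (2(0 - 2)) = 8/(-4) = -2
Hence H_2(x) = 4 x^2 - 2.

H_2(x); series = 4 x^2 - 2


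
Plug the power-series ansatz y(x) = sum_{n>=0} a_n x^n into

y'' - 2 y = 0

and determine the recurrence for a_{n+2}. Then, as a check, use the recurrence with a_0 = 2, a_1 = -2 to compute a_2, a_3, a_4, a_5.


Substitute y = sum_n a_n x^n into y'' + (const) y = 0.
y''(x) = sum_{n>=0} (n+2)(n+1) a_{n+2} x^n.
The ODE becomes sum_n [(n+2)(n+1) a_{n+2} - 2 a_n] x^n = 0.
Setting each coefficient to zero gives the recurrence:
  (n+2)(n+1) a_{n+2} - 2 a_n = 0,
  a_{n+2} = 2 / ((n+1)(n+2)) a_n.

Check with a_0 = 2, a_1 = -2 (apply the recurrence for n = 0, 1, 2, 3): a_0 = 2, a_1 = -2, a_2 = 2, a_3 = -2/3, a_4 = 1/3, a_5 = -1/15.

a_{n+2} = 2/((n+1)(n+2)) * a_n; check: a_0 = 2, a_1 = -2, a_2 = 2, a_3 = -2/3, a_4 = 1/3, a_5 = -1/15


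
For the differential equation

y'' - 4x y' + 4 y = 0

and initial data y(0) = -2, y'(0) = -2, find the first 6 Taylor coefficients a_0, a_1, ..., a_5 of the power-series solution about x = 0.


Ansatz: y(x) = sum_{n>=0} a_n x^n, so y'(x) = sum_{n>=1} n a_n x^(n-1) and y''(x) = sum_{n>=2} n(n-1) a_n x^(n-2).
Substitute into P(x) y'' + Q(x) y' + R(x) y = 0 with P(x) = 1, Q(x) = -4x, R(x) = 4, and match powers of x.
Initial conditions: a_0 = -2, a_1 = -2.
Setting the coefficient of each power of x to zero and solving order by order (substituting the coefficients already found):
  x^0: 2 a_2 + 4 a_0 = 0  ->  2 a_2 = -4 a_0 = 8  ->  a_2 = 4
  x^1: 6 a_3 = 0  ->  a_3 = 0
  x^2: 12 a_4 - 4 a_2 = 0  ->  12 a_4 = 4 a_2 = 16  ->  a_4 = 4/3
  x^3: 20 a_5 - 8 a_3 = 0  ->  20 a_5 = 8 a_3 = 0  ->  a_5 = 0
Truncated series: y(x) = -2 - 2 x + 4 x^2 + (4/3) x^4 + O(x^6).

a_0 = -2; a_1 = -2; a_2 = 4; a_3 = 0; a_4 = 4/3; a_5 = 0
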